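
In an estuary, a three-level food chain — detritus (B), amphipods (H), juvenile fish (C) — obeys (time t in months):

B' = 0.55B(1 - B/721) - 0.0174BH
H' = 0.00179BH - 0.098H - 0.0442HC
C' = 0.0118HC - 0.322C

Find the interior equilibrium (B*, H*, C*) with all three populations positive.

B* ≈ 98.6, H* ≈ 27.3, C* ≈ 1.77

From dC/dt = 0: 0.0118H* = 0.322, so H* = 27.3.
From dB/dt = 0: 0.55(1 - B*/721) = 0.0174·27.3, giving B* = 721·(1 - 0.863) = 98.6.
From dH/dt = 0: 0.00179·98.6 - 0.098 = 0.0442C*, so C* = 0.0784/0.0442 = 1.77.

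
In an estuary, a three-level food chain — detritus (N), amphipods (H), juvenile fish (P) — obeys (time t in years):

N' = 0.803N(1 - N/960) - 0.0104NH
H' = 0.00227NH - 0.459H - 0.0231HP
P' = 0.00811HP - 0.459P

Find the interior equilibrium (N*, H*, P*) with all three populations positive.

N* ≈ 256, H* ≈ 56.6, P* ≈ 5.32

From dP/dt = 0: 0.00811H* = 0.459, so H* = 56.6.
From dN/dt = 0: 0.803(1 - N*/960) = 0.0104·56.6, giving N* = 960·(1 - 0.733) = 256.
From dH/dt = 0: 0.00227·256 - 0.459 = 0.0231P*, so P* = 0.123/0.0231 = 5.32.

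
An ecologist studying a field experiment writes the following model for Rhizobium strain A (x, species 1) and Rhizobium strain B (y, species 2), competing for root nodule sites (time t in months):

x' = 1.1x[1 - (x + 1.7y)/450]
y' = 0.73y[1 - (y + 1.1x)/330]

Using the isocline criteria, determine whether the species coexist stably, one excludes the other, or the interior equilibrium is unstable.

Compare the nullcline intercepts: K1/α12 = 450/1.7 = 265 < K2 = 330; K2/α21 = 330/1.1 = 300 < K1 = 450.
Since both are reversed, neither can invade when rare; the interior point is a saddle.

unstable coexistence (outcome depends on initial conditions)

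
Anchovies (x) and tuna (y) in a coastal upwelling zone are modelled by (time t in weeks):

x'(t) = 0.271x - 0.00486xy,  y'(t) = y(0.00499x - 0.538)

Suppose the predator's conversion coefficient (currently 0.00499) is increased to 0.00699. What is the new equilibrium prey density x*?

x* ≈ 77

At the interior fixed point, setting dy/dt = 0 with y > 0 fixes x* = (predator death rate)/(xy coefficient) — independent of the other coefficients.
With the change, x* = 0.538/0.00699 = 77; it falls from 108.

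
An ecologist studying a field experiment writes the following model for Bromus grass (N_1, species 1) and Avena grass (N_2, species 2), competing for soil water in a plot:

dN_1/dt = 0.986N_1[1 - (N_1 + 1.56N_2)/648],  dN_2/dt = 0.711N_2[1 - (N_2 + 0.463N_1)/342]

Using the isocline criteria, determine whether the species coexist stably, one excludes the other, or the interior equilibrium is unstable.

stable coexistence

Compare the nullcline intercepts: K1/α12 = 648/1.56 = 415 > K2 = 342; K2/α21 = 342/0.463 = 739 > K1 = 648.
Since both inequalities hold, each species can invade when rare, so the interior equilibrium is stable.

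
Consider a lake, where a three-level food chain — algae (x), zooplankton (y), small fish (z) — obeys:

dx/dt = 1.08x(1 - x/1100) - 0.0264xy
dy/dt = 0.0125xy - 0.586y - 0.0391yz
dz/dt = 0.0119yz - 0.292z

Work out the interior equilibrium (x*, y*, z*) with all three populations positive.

x* ≈ 440, y* ≈ 24.5, z* ≈ 126

From dz/dt = 0: 0.0119y* = 0.292, so y* = 24.5.
From dx/dt = 0: 1.08(1 - x*/1100) = 0.0264·24.5, giving x* = 1100·(1 - 0.6) = 440.
From dy/dt = 0: 0.0125·440 - 0.586 = 0.0391z*, so z* = 4.92/0.0391 = 126.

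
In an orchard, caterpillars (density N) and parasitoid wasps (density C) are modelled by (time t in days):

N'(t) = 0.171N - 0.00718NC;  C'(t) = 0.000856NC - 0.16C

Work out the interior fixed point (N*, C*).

Set dC/dt = 0 with C > 0: 0.000856N - 0.16 = 0, so N* = 0.16/0.000856 = 187.
Set dN/dt = 0 with N > 0: 0.171 - 0.00718C = 0, so C* = 0.171/0.00718 = 23.8.

N* ≈ 187, C* ≈ 23.8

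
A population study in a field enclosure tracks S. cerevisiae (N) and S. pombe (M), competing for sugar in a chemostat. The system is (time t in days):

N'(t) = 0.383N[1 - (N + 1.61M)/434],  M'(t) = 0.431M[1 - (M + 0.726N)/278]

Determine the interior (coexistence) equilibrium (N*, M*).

N* ≈ 80.4, M* ≈ 220

Setting both brackets to zero gives the nullclines N + 1.61M = 434 and 0.726N + M = 278.
Substituting M = 278 - 0.726N into the first: N(1 - 1.61·0.726) = 434 - 1.61·278.
So N* = -13.6/-0.169 = 80.4, and then M* = 278 - 0.726·80.4 = 220.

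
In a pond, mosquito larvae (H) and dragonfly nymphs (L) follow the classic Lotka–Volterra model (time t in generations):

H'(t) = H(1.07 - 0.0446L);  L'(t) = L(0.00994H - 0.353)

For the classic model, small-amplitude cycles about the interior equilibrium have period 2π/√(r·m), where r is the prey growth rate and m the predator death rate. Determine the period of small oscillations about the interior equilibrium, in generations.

T ≈ 10.2 generations

Here r = 1.07 and m = 0.353, so r·m = 0.378.
ω = √0.378 = 0.615 per generation, hence T = 2π/ω ≈ 10.2 generations.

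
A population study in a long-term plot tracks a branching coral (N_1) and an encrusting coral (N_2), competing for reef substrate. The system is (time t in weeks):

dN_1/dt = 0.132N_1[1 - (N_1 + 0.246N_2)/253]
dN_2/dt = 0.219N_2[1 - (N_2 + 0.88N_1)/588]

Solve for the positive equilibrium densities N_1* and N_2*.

N_1* ≈ 138, N_2* ≈ 466

Setting both brackets to zero gives the nullclines N_1 + 0.246N_2 = 253 and 0.88N_1 + N_2 = 588.
Substituting N_2 = 588 - 0.88N_1 into the first: N_1(1 - 0.246·0.88) = 253 - 0.246·588.
So N_1* = 108/0.784 = 138, and then N_2* = 588 - 0.88·138 = 466.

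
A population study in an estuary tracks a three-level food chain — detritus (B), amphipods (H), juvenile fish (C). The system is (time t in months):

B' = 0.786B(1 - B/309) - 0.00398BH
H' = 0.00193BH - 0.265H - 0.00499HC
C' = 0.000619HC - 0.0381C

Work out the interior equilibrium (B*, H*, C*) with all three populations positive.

B* ≈ 213, H* ≈ 61.6, C* ≈ 29.2

From dC/dt = 0: 0.000619H* = 0.0381, so H* = 61.6.
From dB/dt = 0: 0.786(1 - B*/309) = 0.00398·61.6, giving B* = 309·(1 - 0.312) = 213.
From dH/dt = 0: 0.00193·213 - 0.265 = 0.00499C*, so C* = 0.145/0.00499 = 29.2.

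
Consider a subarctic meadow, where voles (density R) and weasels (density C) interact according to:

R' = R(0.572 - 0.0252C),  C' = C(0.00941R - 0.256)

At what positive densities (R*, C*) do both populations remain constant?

Set dC/dt = 0 with C > 0: 0.00941R - 0.256 = 0, so R* = 0.256/0.00941 = 27.2.
Set dR/dt = 0 with R > 0: 0.572 - 0.0252C = 0, so C* = 0.572/0.0252 = 22.7.

R* ≈ 27.2, C* ≈ 22.7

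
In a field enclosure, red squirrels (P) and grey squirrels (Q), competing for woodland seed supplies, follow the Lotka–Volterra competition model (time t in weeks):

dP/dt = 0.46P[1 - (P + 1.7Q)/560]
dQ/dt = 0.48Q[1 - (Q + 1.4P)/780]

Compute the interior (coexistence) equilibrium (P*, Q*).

Setting both brackets to zero gives the nullclines P + 1.7Q = 560 and 1.4P + Q = 780.
Substituting Q = 780 - 1.4P into the first: P(1 - 1.7·1.4) = 560 - 1.7·780.
So P* = -766/-1.38 = 555, and then Q* = 780 - 1.4·555 = 2.9.

P* ≈ 555, Q* ≈ 2.9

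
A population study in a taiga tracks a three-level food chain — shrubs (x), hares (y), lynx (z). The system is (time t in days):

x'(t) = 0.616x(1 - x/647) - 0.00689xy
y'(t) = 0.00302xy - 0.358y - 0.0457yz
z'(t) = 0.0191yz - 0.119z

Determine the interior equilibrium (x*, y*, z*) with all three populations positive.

x* ≈ 602, y* ≈ 6.23, z* ≈ 31.9

From dz/dt = 0: 0.0191y* = 0.119, so y* = 6.23.
From dx/dt = 0: 0.616(1 - x*/647) = 0.00689·6.23, giving x* = 647·(1 - 0.0697) = 602.
From dy/dt = 0: 0.00302·602 - 0.358 = 0.0457z*, so z* = 1.46/0.0457 = 31.9.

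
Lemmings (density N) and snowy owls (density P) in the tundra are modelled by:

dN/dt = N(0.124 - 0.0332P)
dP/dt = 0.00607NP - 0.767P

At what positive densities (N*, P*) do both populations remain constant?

Set dP/dt = 0 with P > 0: 0.00607N - 0.767 = 0, so N* = 0.767/0.00607 = 126.
Set dN/dt = 0 with N > 0: 0.124 - 0.0332P = 0, so P* = 0.124/0.0332 = 3.73.

N* ≈ 126, P* ≈ 3.73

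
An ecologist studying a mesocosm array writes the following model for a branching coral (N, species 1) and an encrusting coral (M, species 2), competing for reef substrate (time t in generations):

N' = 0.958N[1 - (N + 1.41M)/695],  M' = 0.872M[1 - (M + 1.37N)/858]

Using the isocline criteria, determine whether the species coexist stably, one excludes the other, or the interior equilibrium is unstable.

unstable coexistence (outcome depends on initial conditions)

Compare the nullcline intercepts: K1/α12 = 695/1.41 = 493 < K2 = 858; K2/α21 = 858/1.37 = 626 < K1 = 695.
Since both are reversed, neither can invade when rare; the interior point is a saddle.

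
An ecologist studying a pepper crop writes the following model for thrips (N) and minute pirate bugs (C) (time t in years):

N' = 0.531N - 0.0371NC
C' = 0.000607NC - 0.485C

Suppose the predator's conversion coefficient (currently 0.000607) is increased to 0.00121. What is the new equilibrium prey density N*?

N* ≈ 401

At the interior fixed point, setting dC/dt = 0 with C > 0 fixes N* = (predator death rate)/(NC coefficient) — independent of the other coefficients.
With the change, N* = 0.485/0.00121 = 401; it falls from 799.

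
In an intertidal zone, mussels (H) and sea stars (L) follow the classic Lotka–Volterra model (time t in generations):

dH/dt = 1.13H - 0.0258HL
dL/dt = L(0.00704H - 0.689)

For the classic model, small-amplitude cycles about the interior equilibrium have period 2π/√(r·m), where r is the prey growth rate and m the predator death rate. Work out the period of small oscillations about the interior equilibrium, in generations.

Here r = 1.13 and m = 0.689, so r·m = 0.779.
ω = √0.779 = 0.882 per generation, hence T = 2π/ω ≈ 7.12 generations.

T ≈ 7.12 generations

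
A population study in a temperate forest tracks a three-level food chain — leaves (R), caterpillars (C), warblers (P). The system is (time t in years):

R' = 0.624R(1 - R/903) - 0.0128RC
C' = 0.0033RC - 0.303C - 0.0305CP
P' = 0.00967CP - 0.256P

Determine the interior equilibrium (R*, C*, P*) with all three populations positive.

From dP/dt = 0: 0.00967C* = 0.256, so C* = 26.5.
From dR/dt = 0: 0.624(1 - R*/903) = 0.0128·26.5, giving R* = 903·(1 - 0.543) = 413.
From dC/dt = 0: 0.0033·413 - 0.303 = 0.0305P*, so P* = 1.06/0.0305 = 34.7.

R* ≈ 413, C* ≈ 26.5, P* ≈ 34.7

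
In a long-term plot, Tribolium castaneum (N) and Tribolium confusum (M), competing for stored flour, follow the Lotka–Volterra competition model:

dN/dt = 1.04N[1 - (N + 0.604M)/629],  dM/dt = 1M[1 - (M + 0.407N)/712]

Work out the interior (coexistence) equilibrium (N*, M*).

N* ≈ 264, M* ≈ 605

Setting both brackets to zero gives the nullclines N + 0.604M = 629 and 0.407N + M = 712.
Substituting M = 712 - 0.407N into the first: N(1 - 0.604·0.407) = 629 - 0.604·712.
So N* = 199/0.754 = 264, and then M* = 712 - 0.407·264 = 605.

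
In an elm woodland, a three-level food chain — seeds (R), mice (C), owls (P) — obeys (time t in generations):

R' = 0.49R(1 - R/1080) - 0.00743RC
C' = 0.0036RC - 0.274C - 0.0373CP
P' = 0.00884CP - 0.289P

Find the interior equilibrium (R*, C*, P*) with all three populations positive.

From dP/dt = 0: 0.00884C* = 0.289, so C* = 32.7.
From dR/dt = 0: 0.49(1 - R*/1080) = 0.00743·32.7, giving R* = 1080·(1 - 0.496) = 545.
From dC/dt = 0: 0.0036·545 - 0.274 = 0.0373P*, so P* = 1.69/0.0373 = 45.2.

R* ≈ 545, C* ≈ 32.7, P* ≈ 45.2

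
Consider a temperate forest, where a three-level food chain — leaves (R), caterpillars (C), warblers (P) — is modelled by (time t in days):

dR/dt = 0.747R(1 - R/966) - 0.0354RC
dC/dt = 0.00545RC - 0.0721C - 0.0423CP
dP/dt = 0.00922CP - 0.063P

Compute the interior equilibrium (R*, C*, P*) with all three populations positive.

R* ≈ 653, C* ≈ 6.83, P* ≈ 82.5

From dP/dt = 0: 0.00922C* = 0.063, so C* = 6.83.
From dR/dt = 0: 0.747(1 - R*/966) = 0.0354·6.83, giving R* = 966·(1 - 0.324) = 653.
From dC/dt = 0: 0.00545·653 - 0.0721 = 0.0423P*, so P* = 3.49/0.0423 = 82.5.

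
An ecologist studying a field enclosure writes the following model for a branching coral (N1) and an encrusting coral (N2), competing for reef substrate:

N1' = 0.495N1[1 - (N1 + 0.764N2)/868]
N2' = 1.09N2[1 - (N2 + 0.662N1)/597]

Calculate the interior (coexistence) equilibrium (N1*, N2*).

Setting both brackets to zero gives the nullclines N1 + 0.764N2 = 868 and 0.662N1 + N2 = 597.
Substituting N2 = 597 - 0.662N1 into the first: N1(1 - 0.764·0.662) = 868 - 0.764·597.
So N1* = 412/0.494 = 833, and then N2* = 597 - 0.662·833 = 45.3.

N1* ≈ 833, N2* ≈ 45.3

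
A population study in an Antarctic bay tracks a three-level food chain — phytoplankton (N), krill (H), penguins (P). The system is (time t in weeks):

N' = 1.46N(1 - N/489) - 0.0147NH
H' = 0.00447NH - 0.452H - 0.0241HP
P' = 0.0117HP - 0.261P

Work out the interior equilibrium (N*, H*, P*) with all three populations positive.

From dP/dt = 0: 0.0117H* = 0.261, so H* = 22.3.
From dN/dt = 0: 1.46(1 - N*/489) = 0.0147·22.3, giving N* = 489·(1 - 0.225) = 379.
From dH/dt = 0: 0.00447·379 - 0.452 = 0.0241P*, so P* = 1.24/0.0241 = 51.6.

N* ≈ 379, H* ≈ 22.3, P* ≈ 51.6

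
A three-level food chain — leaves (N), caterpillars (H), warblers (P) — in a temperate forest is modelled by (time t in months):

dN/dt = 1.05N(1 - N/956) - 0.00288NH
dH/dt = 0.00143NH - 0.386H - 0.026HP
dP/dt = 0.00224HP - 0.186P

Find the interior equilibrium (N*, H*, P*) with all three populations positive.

From dP/dt = 0: 0.00224H* = 0.186, so H* = 83.
From dN/dt = 0: 1.05(1 - N*/956) = 0.00288·83, giving N* = 956·(1 - 0.228) = 738.
From dH/dt = 0: 0.00143·738 - 0.386 = 0.026P*, so P* = 0.67/0.026 = 25.8.

N* ≈ 738, H* ≈ 83, P* ≈ 25.8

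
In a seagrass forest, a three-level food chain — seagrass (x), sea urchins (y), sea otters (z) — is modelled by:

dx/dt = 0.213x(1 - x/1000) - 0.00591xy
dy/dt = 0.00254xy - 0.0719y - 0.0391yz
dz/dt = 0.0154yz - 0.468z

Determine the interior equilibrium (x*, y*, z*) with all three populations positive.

x* ≈ 157, y* ≈ 30.4, z* ≈ 8.35

From dz/dt = 0: 0.0154y* = 0.468, so y* = 30.4.
From dx/dt = 0: 0.213(1 - x*/1000) = 0.00591·30.4, giving x* = 1000·(1 - 0.843) = 157.
From dy/dt = 0: 0.00254·157 - 0.0719 = 0.0391z*, so z* = 0.326/0.0391 = 8.35.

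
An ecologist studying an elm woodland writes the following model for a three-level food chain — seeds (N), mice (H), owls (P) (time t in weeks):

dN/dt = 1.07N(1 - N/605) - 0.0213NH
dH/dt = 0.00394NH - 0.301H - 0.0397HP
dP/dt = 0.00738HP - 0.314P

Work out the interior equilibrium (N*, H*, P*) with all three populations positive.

From dP/dt = 0: 0.00738H* = 0.314, so H* = 42.5.
From dN/dt = 0: 1.07(1 - N*/605) = 0.0213·42.5, giving N* = 605·(1 - 0.847) = 92.6.
From dH/dt = 0: 0.00394·92.6 - 0.301 = 0.0397P*, so P* = 0.0638/0.0397 = 1.61.

N* ≈ 92.6, H* ≈ 42.5, P* ≈ 1.61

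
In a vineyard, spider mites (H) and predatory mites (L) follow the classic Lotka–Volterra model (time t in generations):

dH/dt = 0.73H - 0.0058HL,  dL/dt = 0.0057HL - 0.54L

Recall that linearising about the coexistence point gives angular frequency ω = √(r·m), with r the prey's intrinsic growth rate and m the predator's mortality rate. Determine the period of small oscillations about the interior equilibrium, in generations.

Here r = 0.73 and m = 0.54, so r·m = 0.394.
ω = √0.394 = 0.628 per generation, hence T = 2π/ω ≈ 10 generations.

T ≈ 10 generations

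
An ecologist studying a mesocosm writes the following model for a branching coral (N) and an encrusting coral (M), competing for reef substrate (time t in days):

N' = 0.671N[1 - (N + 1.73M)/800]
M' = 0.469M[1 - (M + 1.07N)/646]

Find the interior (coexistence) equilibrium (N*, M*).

Setting both brackets to zero gives the nullclines N + 1.73M = 800 and 1.07N + M = 646.
Substituting M = 646 - 1.07N into the first: N(1 - 1.73·1.07) = 800 - 1.73·646.
So N* = -318/-0.851 = 373, and then M* = 646 - 1.07·373 = 247.

N* ≈ 373, M* ≈ 247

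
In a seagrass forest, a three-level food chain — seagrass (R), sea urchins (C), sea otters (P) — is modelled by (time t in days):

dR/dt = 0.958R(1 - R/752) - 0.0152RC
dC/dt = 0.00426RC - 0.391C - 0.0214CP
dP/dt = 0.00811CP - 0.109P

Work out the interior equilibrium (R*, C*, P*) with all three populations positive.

R* ≈ 592, C* ≈ 13.4, P* ≈ 99.5

From dP/dt = 0: 0.00811C* = 0.109, so C* = 13.4.
From dR/dt = 0: 0.958(1 - R*/752) = 0.0152·13.4, giving R* = 752·(1 - 0.213) = 592.
From dC/dt = 0: 0.00426·592 - 0.391 = 0.0214P*, so P* = 2.13/0.0214 = 99.5.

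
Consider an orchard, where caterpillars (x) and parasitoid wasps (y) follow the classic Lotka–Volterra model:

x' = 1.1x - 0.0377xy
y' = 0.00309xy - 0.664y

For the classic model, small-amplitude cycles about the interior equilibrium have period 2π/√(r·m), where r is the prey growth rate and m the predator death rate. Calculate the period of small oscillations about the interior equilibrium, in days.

T ≈ 7.35 days

Here r = 1.1 and m = 0.664, so r·m = 0.73.
ω = √0.73 = 0.855 per day, hence T = 2π/ω ≈ 7.35 days.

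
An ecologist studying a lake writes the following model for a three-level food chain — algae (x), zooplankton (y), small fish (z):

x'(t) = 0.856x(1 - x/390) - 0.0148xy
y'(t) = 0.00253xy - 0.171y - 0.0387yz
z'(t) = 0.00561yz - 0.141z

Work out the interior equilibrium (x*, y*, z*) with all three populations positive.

From dz/dt = 0: 0.00561y* = 0.141, so y* = 25.1.
From dx/dt = 0: 0.856(1 - x*/390) = 0.0148·25.1, giving x* = 390·(1 - 0.435) = 221.
From dy/dt = 0: 0.00253·221 - 0.171 = 0.0387z*, so z* = 0.387/0.0387 = 10.

x* ≈ 221, y* ≈ 25.1, z* ≈ 10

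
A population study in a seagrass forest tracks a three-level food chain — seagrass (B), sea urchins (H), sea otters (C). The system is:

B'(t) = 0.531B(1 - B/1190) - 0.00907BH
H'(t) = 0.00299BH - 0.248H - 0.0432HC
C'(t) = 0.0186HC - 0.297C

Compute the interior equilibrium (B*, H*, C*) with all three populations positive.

B* ≈ 865, H* ≈ 16, C* ≈ 54.2

From dC/dt = 0: 0.0186H* = 0.297, so H* = 16.
From dB/dt = 0: 0.531(1 - B*/1190) = 0.00907·16, giving B* = 1190·(1 - 0.273) = 865.
From dH/dt = 0: 0.00299·865 - 0.248 = 0.0432C*, so C* = 2.34/0.0432 = 54.2.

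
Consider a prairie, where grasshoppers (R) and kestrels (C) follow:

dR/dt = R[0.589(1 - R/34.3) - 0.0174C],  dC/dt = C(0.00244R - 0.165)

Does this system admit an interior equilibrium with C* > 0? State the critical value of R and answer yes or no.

The predator equation gives dC/dt > 0 only when R > 0.165/0.00244 = 67.6.
Without the predator, R → K = 34.3. Since 34.3 < 67.6, the predator cannot invade.

Threshold R = 67.6; K < 67.6, so no, the predator goes extinct.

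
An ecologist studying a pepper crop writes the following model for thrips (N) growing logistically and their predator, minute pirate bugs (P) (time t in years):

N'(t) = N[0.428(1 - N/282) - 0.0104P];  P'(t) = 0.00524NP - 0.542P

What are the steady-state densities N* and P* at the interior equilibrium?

N* ≈ 103, P* ≈ 26.1

From dP/dt = 0 with P > 0: 0.00524N* = 0.542, so N* = 103.
Substitute into dN/dt = 0: 0.428(1 - 103/282) = 0.0104P*.
The bracket is 0.633, giving P* = 0.271/0.0104 = 26.1.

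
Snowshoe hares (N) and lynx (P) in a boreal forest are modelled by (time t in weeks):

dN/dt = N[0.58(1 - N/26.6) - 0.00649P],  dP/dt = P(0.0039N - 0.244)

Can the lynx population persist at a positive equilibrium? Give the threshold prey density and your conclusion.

Threshold N = 62.6; K < 62.6, so no, the predator goes extinct.

The predator equation gives dP/dt > 0 only when N > 0.244/0.0039 = 62.6.
Without the predator, N → K = 26.6. Since 26.6 < 62.6, the predator cannot invade.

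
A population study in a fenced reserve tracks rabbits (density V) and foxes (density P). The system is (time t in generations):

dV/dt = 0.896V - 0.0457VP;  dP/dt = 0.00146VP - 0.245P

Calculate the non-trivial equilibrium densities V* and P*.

V* ≈ 168, P* ≈ 19.6

Set dP/dt = 0 with P > 0: 0.00146V - 0.245 = 0, so V* = 0.245/0.00146 = 168.
Set dV/dt = 0 with V > 0: 0.896 - 0.0457P = 0, so P* = 0.896/0.0457 = 19.6.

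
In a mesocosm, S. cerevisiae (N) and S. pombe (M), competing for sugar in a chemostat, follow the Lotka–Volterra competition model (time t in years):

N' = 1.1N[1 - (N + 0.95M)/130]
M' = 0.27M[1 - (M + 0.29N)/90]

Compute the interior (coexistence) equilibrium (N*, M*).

N* ≈ 61.4, M* ≈ 72.2

Setting both brackets to zero gives the nullclines N + 0.95M = 130 and 0.29N + M = 90.
Substituting M = 90 - 0.29N into the first: N(1 - 0.95·0.29) = 130 - 0.95·90.
So N* = 44.5/0.725 = 61.4, and then M* = 90 - 0.29·61.4 = 72.2.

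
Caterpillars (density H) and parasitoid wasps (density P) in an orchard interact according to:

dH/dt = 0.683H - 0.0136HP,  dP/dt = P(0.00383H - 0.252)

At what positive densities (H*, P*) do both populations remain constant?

Set dP/dt = 0 with P > 0: 0.00383H - 0.252 = 0, so H* = 0.252/0.00383 = 65.8.
Set dH/dt = 0 with H > 0: 0.683 - 0.0136P = 0, so P* = 0.683/0.0136 = 50.2.

H* ≈ 65.8, P* ≈ 50.2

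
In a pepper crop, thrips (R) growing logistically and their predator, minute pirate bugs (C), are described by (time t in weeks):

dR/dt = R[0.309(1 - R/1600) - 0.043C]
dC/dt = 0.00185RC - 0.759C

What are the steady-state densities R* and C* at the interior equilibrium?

From dC/dt = 0 with C > 0: 0.00185R* = 0.759, so R* = 410.
Substitute into dR/dt = 0: 0.309(1 - 410/1600) = 0.043C*.
The bracket is 0.744, giving C* = 0.23/0.043 = 5.34.

R* ≈ 410, C* ≈ 5.34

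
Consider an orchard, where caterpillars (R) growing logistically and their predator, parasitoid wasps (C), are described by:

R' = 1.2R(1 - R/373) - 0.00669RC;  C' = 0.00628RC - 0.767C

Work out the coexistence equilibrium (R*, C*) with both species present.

From dC/dt = 0 with C > 0: 0.00628R* = 0.767, so R* = 122.
Substitute into dR/dt = 0: 1.2(1 - 122/373) = 0.00669C*.
The bracket is 0.673, giving C* = 0.807/0.00669 = 121.

R* ≈ 122, C* ≈ 121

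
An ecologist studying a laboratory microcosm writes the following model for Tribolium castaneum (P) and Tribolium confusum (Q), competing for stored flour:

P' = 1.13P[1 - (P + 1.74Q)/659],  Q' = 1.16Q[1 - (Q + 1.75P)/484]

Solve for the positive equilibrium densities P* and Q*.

Setting both brackets to zero gives the nullclines P + 1.74Q = 659 and 1.75P + Q = 484.
Substituting Q = 484 - 1.75P into the first: P(1 - 1.74·1.75) = 659 - 1.74·484.
So P* = -183/-2.04 = 89.6, and then Q* = 484 - 1.75·89.6 = 327.

P* ≈ 89.6, Q* ≈ 327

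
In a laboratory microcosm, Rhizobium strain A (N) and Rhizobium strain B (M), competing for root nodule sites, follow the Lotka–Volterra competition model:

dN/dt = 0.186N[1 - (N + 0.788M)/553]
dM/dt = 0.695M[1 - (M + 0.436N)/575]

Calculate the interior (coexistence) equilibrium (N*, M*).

N* ≈ 152, M* ≈ 509

Setting both brackets to zero gives the nullclines N + 0.788M = 553 and 0.436N + M = 575.
Substituting M = 575 - 0.436N into the first: N(1 - 0.788·0.436) = 553 - 0.788·575.
So N* = 99.9/0.656 = 152, and then M* = 575 - 0.436·152 = 509.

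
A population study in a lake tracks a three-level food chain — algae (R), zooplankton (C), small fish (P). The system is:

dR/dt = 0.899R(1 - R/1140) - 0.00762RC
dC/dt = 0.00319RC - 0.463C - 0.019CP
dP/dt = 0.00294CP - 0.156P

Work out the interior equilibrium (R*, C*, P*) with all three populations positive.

From dP/dt = 0: 0.00294C* = 0.156, so C* = 53.1.
From dR/dt = 0: 0.899(1 - R*/1140) = 0.00762·53.1, giving R* = 1140·(1 - 0.45) = 627.
From dC/dt = 0: 0.00319·627 - 0.463 = 0.019P*, so P* = 1.54/0.019 = 80.9.

R* ≈ 627, C* ≈ 53.1, P* ≈ 80.9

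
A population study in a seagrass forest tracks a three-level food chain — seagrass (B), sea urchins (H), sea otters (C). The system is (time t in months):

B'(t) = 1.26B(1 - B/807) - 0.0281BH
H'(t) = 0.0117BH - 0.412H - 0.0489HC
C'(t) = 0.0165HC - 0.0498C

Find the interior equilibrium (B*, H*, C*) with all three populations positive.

From dC/dt = 0: 0.0165H* = 0.0498, so H* = 3.02.
From dB/dt = 0: 1.26(1 - B*/807) = 0.0281·3.02, giving B* = 807·(1 - 0.0673) = 753.
From dH/dt = 0: 0.0117·753 - 0.412 = 0.0489C*, so C* = 8.39/0.0489 = 172.

B* ≈ 753, H* ≈ 3.02, C* ≈ 172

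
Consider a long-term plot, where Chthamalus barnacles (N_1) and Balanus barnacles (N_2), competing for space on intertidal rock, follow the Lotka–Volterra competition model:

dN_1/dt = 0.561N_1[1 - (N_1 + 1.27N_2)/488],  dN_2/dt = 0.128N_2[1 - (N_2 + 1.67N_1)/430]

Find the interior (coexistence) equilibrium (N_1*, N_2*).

Setting both brackets to zero gives the nullclines N_1 + 1.27N_2 = 488 and 1.67N_1 + N_2 = 430.
Substituting N_2 = 430 - 1.67N_1 into the first: N_1(1 - 1.27·1.67) = 488 - 1.27·430.
So N_1* = -58.1/-1.12 = 51.8, and then N_2* = 430 - 1.67·51.8 = 343.

N_1* ≈ 51.8, N_2* ≈ 343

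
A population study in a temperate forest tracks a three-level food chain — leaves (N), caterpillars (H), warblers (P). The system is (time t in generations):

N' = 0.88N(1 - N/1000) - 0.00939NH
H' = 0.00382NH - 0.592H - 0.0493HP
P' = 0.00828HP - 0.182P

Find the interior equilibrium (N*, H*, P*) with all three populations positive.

From dP/dt = 0: 0.00828H* = 0.182, so H* = 22.
From dN/dt = 0: 0.88(1 - N*/1000) = 0.00939·22, giving N* = 1000·(1 - 0.235) = 765.
From dH/dt = 0: 0.00382·765 - 0.592 = 0.0493P*, so P* = 2.33/0.0493 = 47.3.

N* ≈ 765, H* ≈ 22, P* ≈ 47.3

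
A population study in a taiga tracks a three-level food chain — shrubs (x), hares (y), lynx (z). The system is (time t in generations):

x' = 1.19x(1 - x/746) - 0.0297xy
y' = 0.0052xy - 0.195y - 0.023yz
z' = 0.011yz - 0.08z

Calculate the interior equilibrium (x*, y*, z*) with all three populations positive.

From dz/dt = 0: 0.011y* = 0.08, so y* = 7.27.
From dx/dt = 0: 1.19(1 - x*/746) = 0.0297·7.27, giving x* = 746·(1 - 0.182) = 611.
From dy/dt = 0: 0.0052·611 - 0.195 = 0.023z*, so z* = 2.98/0.023 = 130.

x* ≈ 611, y* ≈ 7.27, z* ≈ 130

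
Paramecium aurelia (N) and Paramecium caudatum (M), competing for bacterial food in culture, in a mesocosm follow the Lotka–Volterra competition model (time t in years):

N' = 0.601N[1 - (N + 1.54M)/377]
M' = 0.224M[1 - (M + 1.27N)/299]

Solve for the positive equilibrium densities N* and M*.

Setting both brackets to zero gives the nullclines N + 1.54M = 377 and 1.27N + M = 299.
Substituting M = 299 - 1.27N into the first: N(1 - 1.54·1.27) = 377 - 1.54·299.
So N* = -83.5/-0.956 = 87.3, and then M* = 299 - 1.27·87.3 = 188.

N* ≈ 87.3, M* ≈ 188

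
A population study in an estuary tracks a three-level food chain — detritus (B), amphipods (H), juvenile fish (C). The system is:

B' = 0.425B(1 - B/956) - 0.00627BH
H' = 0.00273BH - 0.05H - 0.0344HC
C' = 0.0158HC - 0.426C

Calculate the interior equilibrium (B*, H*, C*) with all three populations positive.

From dC/dt = 0: 0.0158H* = 0.426, so H* = 27.
From dB/dt = 0: 0.425(1 - B*/956) = 0.00627·27, giving B* = 956·(1 - 0.398) = 576.
From dH/dt = 0: 0.00273·576 - 0.05 = 0.0344C*, so C* = 1.52/0.0344 = 44.2.

B* ≈ 576, H* ≈ 27, C* ≈ 44.2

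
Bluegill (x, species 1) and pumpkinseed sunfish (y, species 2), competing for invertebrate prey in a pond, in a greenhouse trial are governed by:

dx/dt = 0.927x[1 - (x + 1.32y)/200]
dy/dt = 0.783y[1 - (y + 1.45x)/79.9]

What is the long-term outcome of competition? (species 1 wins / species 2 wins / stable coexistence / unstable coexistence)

species 1 excludes species 2

Compare the nullcline intercepts: K1/α12 = 200/1.32 = 152 > K2 = 79.9; K2/α21 = 79.9/1.45 = 55.1 < K1 = 200.
Since the inequalities point opposite ways, species 1 can invade but species 2 cannot.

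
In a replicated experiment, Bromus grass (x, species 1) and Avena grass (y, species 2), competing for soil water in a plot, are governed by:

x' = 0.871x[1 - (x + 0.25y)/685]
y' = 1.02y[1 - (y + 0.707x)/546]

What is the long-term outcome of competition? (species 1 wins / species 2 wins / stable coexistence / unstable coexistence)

stable coexistence

Compare the nullcline intercepts: K1/α12 = 685/0.25 = 2740 > K2 = 546; K2/α21 = 546/0.707 = 772 > K1 = 685.
Since both inequalities hold, each species can invade when rare, so the interior equilibrium is stable.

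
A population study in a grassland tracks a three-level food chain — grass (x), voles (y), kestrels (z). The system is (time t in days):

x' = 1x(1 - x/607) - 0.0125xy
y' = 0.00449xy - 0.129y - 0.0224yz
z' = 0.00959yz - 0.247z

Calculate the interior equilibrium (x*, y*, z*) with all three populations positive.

From dz/dt = 0: 0.00959y* = 0.247, so y* = 25.8.
From dx/dt = 0: 1(1 - x*/607) = 0.0125·25.8, giving x* = 607·(1 - 0.322) = 412.
From dy/dt = 0: 0.00449·412 - 0.129 = 0.0224z*, so z* = 1.72/0.0224 = 76.7.

x* ≈ 412, y* ≈ 25.8, z* ≈ 76.7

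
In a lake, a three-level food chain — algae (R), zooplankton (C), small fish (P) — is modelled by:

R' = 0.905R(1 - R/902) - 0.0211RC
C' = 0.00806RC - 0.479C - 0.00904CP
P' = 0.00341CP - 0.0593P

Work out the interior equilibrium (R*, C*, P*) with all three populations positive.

R* ≈ 536, C* ≈ 17.4, P* ≈ 425

From dP/dt = 0: 0.00341C* = 0.0593, so C* = 17.4.
From dR/dt = 0: 0.905(1 - R*/902) = 0.0211·17.4, giving R* = 902·(1 - 0.405) = 536.
From dC/dt = 0: 0.00806·536 - 0.479 = 0.00904P*, so P* = 3.84/0.00904 = 425.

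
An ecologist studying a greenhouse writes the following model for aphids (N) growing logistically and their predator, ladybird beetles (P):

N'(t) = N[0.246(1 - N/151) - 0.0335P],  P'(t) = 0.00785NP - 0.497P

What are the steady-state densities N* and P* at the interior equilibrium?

From dP/dt = 0 with P > 0: 0.00785N* = 0.497, so N* = 63.3.
Substitute into dN/dt = 0: 0.246(1 - 63.3/151) = 0.0335P*.
The bracket is 0.581, giving P* = 0.143/0.0335 = 4.26.

N* ≈ 63.3, P* ≈ 4.26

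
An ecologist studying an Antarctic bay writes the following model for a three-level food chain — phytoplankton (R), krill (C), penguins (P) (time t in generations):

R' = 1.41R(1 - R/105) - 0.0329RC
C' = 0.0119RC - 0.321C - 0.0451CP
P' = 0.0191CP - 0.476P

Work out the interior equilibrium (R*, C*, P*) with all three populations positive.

From dP/dt = 0: 0.0191C* = 0.476, so C* = 24.9.
From dR/dt = 0: 1.41(1 - R*/105) = 0.0329·24.9, giving R* = 105·(1 - 0.582) = 43.9.
From dC/dt = 0: 0.0119·43.9 - 0.321 = 0.0451P*, so P* = 0.202/0.0451 = 4.48.

R* ≈ 43.9, C* ≈ 24.9, P* ≈ 4.48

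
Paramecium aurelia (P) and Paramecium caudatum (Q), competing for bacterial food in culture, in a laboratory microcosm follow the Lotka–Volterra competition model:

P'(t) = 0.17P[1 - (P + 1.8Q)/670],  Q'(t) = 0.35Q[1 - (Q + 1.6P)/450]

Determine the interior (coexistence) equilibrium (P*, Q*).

P* ≈ 74.5, Q* ≈ 331

Setting both brackets to zero gives the nullclines P + 1.8Q = 670 and 1.6P + Q = 450.
Substituting Q = 450 - 1.6P into the first: P(1 - 1.8·1.6) = 670 - 1.8·450.
So P* = -140/-1.88 = 74.5, and then Q* = 450 - 1.6·74.5 = 331.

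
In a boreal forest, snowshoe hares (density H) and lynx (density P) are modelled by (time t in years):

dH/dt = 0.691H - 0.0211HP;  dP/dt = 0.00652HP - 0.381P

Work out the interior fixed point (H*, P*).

H* ≈ 58.4, P* ≈ 32.7

Set dP/dt = 0 with P > 0: 0.00652H - 0.381 = 0, so H* = 0.381/0.00652 = 58.4.
Set dH/dt = 0 with H > 0: 0.691 - 0.0211P = 0, so P* = 0.691/0.0211 = 32.7.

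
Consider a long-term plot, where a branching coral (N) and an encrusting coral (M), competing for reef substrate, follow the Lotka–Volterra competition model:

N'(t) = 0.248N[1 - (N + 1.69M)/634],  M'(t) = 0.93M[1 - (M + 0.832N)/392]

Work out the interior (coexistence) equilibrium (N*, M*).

N* ≈ 70.1, M* ≈ 334

Setting both brackets to zero gives the nullclines N + 1.69M = 634 and 0.832N + M = 392.
Substituting M = 392 - 0.832N into the first: N(1 - 1.69·0.832) = 634 - 1.69·392.
So N* = -28.5/-0.406 = 70.1, and then M* = 392 - 0.832·70.1 = 334.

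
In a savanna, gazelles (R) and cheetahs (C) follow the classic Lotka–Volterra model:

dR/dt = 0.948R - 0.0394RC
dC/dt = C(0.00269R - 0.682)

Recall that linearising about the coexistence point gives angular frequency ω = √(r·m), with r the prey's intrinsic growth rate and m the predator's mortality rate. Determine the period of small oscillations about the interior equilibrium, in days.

T ≈ 7.81 days

Here r = 0.948 and m = 0.682, so r·m = 0.647.
ω = √0.647 = 0.804 per day, hence T = 2π/ω ≈ 7.81 days.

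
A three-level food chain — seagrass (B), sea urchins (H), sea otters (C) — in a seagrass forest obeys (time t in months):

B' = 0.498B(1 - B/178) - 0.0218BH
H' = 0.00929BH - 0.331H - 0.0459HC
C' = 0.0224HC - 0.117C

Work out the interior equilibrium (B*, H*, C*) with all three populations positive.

B* ≈ 137, H* ≈ 5.22, C* ≈ 20.6

From dC/dt = 0: 0.0224H* = 0.117, so H* = 5.22.
From dB/dt = 0: 0.498(1 - B*/178) = 0.0218·5.22, giving B* = 178·(1 - 0.229) = 137.
From dH/dt = 0: 0.00929·137 - 0.331 = 0.0459C*, so C* = 0.945/0.0459 = 20.6.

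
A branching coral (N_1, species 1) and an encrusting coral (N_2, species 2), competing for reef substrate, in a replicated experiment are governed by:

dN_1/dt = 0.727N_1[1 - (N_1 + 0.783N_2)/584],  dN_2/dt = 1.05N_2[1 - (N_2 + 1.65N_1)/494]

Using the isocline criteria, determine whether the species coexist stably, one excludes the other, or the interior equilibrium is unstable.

species 1 excludes species 2

Compare the nullcline intercepts: K1/α12 = 584/0.783 = 746 > K2 = 494; K2/α21 = 494/1.65 = 299 < K1 = 584.
Since the inequalities point opposite ways, species 1 can invade but species 2 cannot.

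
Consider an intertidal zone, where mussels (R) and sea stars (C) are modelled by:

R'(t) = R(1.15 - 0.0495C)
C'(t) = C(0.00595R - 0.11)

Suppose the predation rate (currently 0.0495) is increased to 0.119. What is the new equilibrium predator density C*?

At the interior fixed point, setting dR/dt = 0 with R > 0 fixes C* = (prey growth rate)/(RC coefficient) — independent of the other coefficients.
With the change, C* = 1.15/0.119 = 9.66; it falls from 23.2.

C* ≈ 9.66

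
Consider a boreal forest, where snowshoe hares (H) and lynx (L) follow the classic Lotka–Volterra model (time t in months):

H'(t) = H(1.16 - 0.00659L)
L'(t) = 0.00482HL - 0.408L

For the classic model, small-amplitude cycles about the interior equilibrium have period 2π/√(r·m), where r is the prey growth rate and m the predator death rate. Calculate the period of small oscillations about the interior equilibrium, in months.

T ≈ 9.13 months

Here r = 1.16 and m = 0.408, so r·m = 0.473.
ω = √0.473 = 0.688 per month, hence T = 2π/ω ≈ 9.13 months.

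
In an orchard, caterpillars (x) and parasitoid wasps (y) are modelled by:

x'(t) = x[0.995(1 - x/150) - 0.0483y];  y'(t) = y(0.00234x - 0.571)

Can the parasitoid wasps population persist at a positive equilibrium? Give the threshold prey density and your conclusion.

The predator equation gives dy/dt > 0 only when x > 0.571/0.00234 = 244.
Without the predator, x → K = 150. Since 150 < 244, the predator cannot invade.

Threshold x = 244; K < 244, so no, the predator goes extinct.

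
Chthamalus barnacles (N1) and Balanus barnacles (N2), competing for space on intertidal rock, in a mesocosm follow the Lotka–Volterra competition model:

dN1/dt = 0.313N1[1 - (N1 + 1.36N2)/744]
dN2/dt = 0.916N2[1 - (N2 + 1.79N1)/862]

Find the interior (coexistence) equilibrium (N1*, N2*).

Setting both brackets to zero gives the nullclines N1 + 1.36N2 = 744 and 1.79N1 + N2 = 862.
Substituting N2 = 862 - 1.79N1 into the first: N1(1 - 1.36·1.79) = 744 - 1.36·862.
So N1* = -428/-1.43 = 299, and then N2* = 862 - 1.79·299 = 327.

N1* ≈ 299, N2* ≈ 327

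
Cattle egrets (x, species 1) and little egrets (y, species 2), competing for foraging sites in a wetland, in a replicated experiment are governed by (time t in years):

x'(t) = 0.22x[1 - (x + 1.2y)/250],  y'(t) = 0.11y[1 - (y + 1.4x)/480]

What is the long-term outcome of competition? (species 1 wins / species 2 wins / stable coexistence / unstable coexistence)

Compare the nullcline intercepts: K1/α12 = 250/1.2 = 208 < K2 = 480; K2/α21 = 480/1.4 = 343 > K1 = 250.
Since the inequalities point opposite ways, species 2 can invade but species 1 cannot.

species 2 excludes species 1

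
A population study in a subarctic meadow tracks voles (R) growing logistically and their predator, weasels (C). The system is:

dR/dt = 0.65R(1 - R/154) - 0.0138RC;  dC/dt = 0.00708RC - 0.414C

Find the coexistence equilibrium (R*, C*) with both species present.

From dC/dt = 0 with C > 0: 0.00708R* = 0.414, so R* = 58.5.
Substitute into dR/dt = 0: 0.65(1 - 58.5/154) = 0.0138C*.
The bracket is 0.62, giving C* = 0.403/0.0138 = 29.2.

R* ≈ 58.5, C* ≈ 29.2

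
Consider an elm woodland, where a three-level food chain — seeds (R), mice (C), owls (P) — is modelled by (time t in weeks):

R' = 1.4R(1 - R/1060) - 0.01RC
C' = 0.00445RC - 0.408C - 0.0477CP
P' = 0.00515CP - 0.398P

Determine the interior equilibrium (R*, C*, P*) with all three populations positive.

From dP/dt = 0: 0.00515C* = 0.398, so C* = 77.3.
From dR/dt = 0: 1.4(1 - R*/1060) = 0.01·77.3, giving R* = 1060·(1 - 0.552) = 475.
From dC/dt = 0: 0.00445·475 - 0.408 = 0.0477P*, so P* = 1.71/0.0477 = 35.7.

R* ≈ 475, C* ≈ 77.3, P* ≈ 35.7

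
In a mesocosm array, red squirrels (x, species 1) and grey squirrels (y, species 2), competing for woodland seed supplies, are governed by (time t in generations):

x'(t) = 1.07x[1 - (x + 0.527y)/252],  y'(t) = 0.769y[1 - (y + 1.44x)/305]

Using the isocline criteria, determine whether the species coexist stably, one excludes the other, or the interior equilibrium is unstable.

species 1 excludes species 2

Compare the nullcline intercepts: K1/α12 = 252/0.527 = 478 > K2 = 305; K2/α21 = 305/1.44 = 212 < K1 = 252.
Since the inequalities point opposite ways, species 1 can invade but species 2 cannot.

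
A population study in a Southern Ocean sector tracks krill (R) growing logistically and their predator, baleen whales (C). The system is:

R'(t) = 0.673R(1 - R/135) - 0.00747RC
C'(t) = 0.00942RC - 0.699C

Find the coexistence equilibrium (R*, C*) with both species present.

From dC/dt = 0 with C > 0: 0.00942R* = 0.699, so R* = 74.2.
Substitute into dR/dt = 0: 0.673(1 - 74.2/135) = 0.00747C*.
The bracket is 0.45, giving C* = 0.303/0.00747 = 40.6.

R* ≈ 74.2, C* ≈ 40.6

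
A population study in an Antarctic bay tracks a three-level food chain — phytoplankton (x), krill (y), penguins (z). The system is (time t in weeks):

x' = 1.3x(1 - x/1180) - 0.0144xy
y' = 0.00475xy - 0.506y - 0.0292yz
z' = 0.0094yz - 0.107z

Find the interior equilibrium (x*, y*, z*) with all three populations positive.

From dz/dt = 0: 0.0094y* = 0.107, so y* = 11.4.
From dx/dt = 0: 1.3(1 - x*/1180) = 0.0144·11.4, giving x* = 1180·(1 - 0.126) = 1030.
From dy/dt = 0: 0.00475·1030 - 0.506 = 0.0292z*, so z* = 4.39/0.0292 = 150.

x* ≈ 1030, y* ≈ 11.4, z* ≈ 150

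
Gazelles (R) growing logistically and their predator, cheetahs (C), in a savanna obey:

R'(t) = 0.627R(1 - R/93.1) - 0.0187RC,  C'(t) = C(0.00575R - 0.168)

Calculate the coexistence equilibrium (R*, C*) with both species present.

R* ≈ 29.2, C* ≈ 23

From dC/dt = 0 with C > 0: 0.00575R* = 0.168, so R* = 29.2.
Substitute into dR/dt = 0: 0.627(1 - 29.2/93.1) = 0.0187C*.
The bracket is 0.686, giving C* = 0.43/0.0187 = 23.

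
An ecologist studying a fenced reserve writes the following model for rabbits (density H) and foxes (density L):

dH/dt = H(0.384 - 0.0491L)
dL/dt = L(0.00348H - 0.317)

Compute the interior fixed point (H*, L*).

H* ≈ 91.1, L* ≈ 7.82

Set dL/dt = 0 with L > 0: 0.00348H - 0.317 = 0, so H* = 0.317/0.00348 = 91.1.
Set dH/dt = 0 with H > 0: 0.384 - 0.0491L = 0, so L* = 0.384/0.0491 = 7.82.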